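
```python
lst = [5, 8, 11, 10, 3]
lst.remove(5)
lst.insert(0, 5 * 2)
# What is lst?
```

After line 1: lst = [5, 8, 11, 10, 3]
After line 2 (remove first 5): lst = [8, 11, 10, 3]
After line 3 (insert 10 at index 0): lst = [10, 8, 11, 10, 3]

[10, 8, 11, 10, 3]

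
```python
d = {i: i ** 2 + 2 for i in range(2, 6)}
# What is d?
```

{2: 6, 3: 11, 4: 18, 5: 27}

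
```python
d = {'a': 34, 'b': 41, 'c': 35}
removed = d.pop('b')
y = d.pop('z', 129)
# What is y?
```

After line 1: d = {'a': 34, 'b': 41, 'c': 35}
After line 2 (pop 'b' returns 41): d = {'a': 34, 'c': 35}, removed = 41
After line 3 (pop 'z' missing, returns default 129): d = {'a': 34, 'c': 35}, y = 129

129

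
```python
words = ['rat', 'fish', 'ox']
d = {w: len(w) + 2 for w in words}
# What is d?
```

{'rat': 5, 'fish': 6, 'ox': 4}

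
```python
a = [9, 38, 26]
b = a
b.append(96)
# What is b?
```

After line 1: a = [9, 38, 26]
After line 2 (b = a is an alias, same object): a = [9, 38, 26], b = [9, 38, 26]
After line 3 (b.append mutates the shared list): a = [9, 38, 26, 96], b = [9, 38, 26, 96]

[9, 38, 26, 96]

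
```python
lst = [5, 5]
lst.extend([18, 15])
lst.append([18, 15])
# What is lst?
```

After line 1: lst = [5, 5]
After line 2 (extend unpacks [18, 15]): lst = [5, 5, 18, 15]
After line 3 (append adds [18, 15] as single element): lst = [5, 5, 18, 15, [18, 15]]

[5, 5, 18, 15, [18, 15]]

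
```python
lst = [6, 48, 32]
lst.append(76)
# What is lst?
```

[6, 48, 32, 76]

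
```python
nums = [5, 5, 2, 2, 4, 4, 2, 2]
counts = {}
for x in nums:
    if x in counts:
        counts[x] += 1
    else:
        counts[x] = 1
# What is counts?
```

Initial: counts = {}, nums = [5, 5, 2, 2, 4, 4, 2, 2]
See 5: counts = {5: 1}
See 5: counts = {5: 2}
See 2: counts = {5: 2, 2: 1}
See 2: counts = {5: 2, 2: 2}
See 4: counts = {5: 2, 2: 2, 4: 1}
See 4: counts = {5: 2, 2: 2, 4: 2}
See 2: counts = {5: 2, 2: 3, 4: 2}
See 2: counts = {5: 2, 2: 4, 4: 2}

{5: 2, 2: 4, 4: 2}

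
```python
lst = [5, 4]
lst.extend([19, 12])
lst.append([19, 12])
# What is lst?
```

After line 1: lst = [5, 4]
After line 2 (extend unpacks [19, 12]): lst = [5, 4, 19, 12]
After line 3 (append adds [19, 12] as single element): lst = [5, 4, 19, 12, [19, 12]]

[5, 4, 19, 12, [19, 12]]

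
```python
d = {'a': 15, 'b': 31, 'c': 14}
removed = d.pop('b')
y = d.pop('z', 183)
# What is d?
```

After line 1: d = {'a': 15, 'b': 31, 'c': 14}
After line 2 (pop 'b' returns 31): d = {'a': 15, 'c': 14}, removed = 31
After line 3 (pop 'z' missing, returns default 183): d = {'a': 15, 'c': 14}, y = 183

{'a': 15, 'c': 14}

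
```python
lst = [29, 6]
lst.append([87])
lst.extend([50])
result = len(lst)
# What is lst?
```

After line 1: lst = [29, 6]
After line 2 (append adds [87] as single element): lst = [29, 6, [87]]
After line 3 (extend unpacks [50], adds 50): lst = [29, 6, [87], 50]
After line 4: result = len(lst) = 4

[29, 6, [87], 50]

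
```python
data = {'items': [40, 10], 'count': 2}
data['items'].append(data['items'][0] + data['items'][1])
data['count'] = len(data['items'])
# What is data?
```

After line 1: data = {'items': [40, 10], 'count': 2}
After line 2 (append 40 + 10 = 50): data = {'items': [40, 10, 50], 'count': 2}
After line 3 (count = len(items) = 3): data = {'items': [40, 10, 50], 'count': 3}

{'items': [40, 10, 50], 'count': 3}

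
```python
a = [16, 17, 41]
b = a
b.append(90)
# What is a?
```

After line 1: a = [16, 17, 41]
After line 2 (b = a is an alias, same object): a = [16, 17, 41], b = [16, 17, 41]
After line 3 (b.append mutates the shared list): a = [16, 17, 41, 90], b = [16, 17, 41, 90]

[16, 17, 41, 90]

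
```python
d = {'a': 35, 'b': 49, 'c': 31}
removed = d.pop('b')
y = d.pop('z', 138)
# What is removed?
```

After line 1: d = {'a': 35, 'b': 49, 'c': 31}
After line 2 (pop 'b' returns 49): d = {'a': 35, 'c': 31}, removed = 49
After line 3 (pop 'z' missing, returns default 138): d = {'a': 35, 'c': 31}, y = 138

49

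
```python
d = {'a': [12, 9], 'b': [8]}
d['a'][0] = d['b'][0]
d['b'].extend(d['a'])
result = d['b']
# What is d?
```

After line 1: d = {'a': [12, 9], 'b': [8]}
After line 2 (a[0] = b[0] = 8): d = {'a': [8, 9], 'b': [8]}
After line 3 (b.extend(a) appends [8, 9]): d = {'a': [8, 9], 'b': [8, 8, 9]}
After line 4: result = d['b'] = [8, 8, 9]

{'a': [8, 9], 'b': [8, 8, 9]}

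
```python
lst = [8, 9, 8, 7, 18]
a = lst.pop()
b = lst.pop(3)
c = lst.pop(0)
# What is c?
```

After line 1: lst = [8, 9, 8, 7, 18]
After line 2 (pop() -> a = 18): lst = [8, 9, 8, 7]
After line 3 (pop(3) -> b = 7): lst = [8, 9, 8]
After line 4 (pop(0) -> c = 8): lst = [9, 8]

8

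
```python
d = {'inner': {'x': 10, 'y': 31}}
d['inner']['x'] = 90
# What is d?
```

After line 1: d = {'inner': {'x': 10, 'y': 31}}
After line 2 (inner x overwritten): d = {'inner': {'x': 90, 'y': 31}}

{'inner': {'x': 90, 'y': 31}}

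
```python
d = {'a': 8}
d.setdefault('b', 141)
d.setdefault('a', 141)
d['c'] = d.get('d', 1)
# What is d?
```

After line 1: d = {'a': 8}
After line 2 (setdefault adds 'b'=141): d = {'a': 8, 'b': 141}
After line 3 (setdefault 'a' no-op, already exists): d = {'a': 8, 'b': 141}
After line 4 (get('d', 1) returns default since 'd' not in d): d = {'a': 8, 'b': 141, 'c': 1}

{'a': 8, 'b': 141, 'c': 1}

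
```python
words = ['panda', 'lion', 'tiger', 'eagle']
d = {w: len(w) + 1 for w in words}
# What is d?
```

{'panda': 6, 'lion': 5, 'tiger': 6, 'eagle': 6}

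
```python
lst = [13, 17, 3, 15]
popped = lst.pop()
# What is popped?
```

15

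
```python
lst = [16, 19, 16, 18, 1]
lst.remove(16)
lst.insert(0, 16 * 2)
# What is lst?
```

After line 1: lst = [16, 19, 16, 18, 1]
After line 2 (remove first 16): lst = [19, 16, 18, 1]
After line 3 (insert 32 at index 0): lst = [32, 19, 16, 18, 1]

[32, 19, 16, 18, 1]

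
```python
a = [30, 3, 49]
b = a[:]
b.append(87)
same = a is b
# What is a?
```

After line 1: a = [30, 3, 49]
After line 2 (b = a[:] is a shallow copy, new object): a = [30, 3, 49], b = [30, 3, 49]
After line 3 (append only mutates b): a = [30, 3, 49], b = [30, 3, 49, 87]
After line 4 (same = a is b; different objects -> False): same = False

[30, 3, 49]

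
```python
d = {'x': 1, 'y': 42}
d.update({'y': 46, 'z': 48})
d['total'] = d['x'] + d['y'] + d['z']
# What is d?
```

After line 1: d = {'x': 1, 'y': 42}
After line 2 (y overwritten, z added): d = {'x': 1, 'y': 46, 'z': 48}
After line 3 (total = 1 + 46 + 48 = 95): d = {'x': 1, 'y': 46, 'z': 48, 'total': 95}

{'x': 1, 'y': 46, 'z': 48, 'total': 95}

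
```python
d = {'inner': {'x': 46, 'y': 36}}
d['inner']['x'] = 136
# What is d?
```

After line 1: d = {'inner': {'x': 46, 'y': 36}}
After line 2 (inner x overwritten): d = {'inner': {'x': 136, 'y': 36}}

{'inner': {'x': 136, 'y': 36}}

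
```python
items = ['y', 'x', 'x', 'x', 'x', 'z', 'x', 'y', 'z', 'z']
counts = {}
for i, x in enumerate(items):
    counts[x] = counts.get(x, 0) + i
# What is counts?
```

Initial: counts = {}, items = ['y', 'x', 'x', 'x', 'x', 'z', 'x', 'y', 'z', 'z']
i=0, x='y': counts = {'y': 0}
i=1, x='x': counts = {'y': 0, 'x': 1}
i=2, x='x': counts = {'y': 0, 'x': 3}
i=3, x='x': counts = {'y': 0, 'x': 6}
i=4, x='x': counts = {'y': 0, 'x': 10}
i=5, x='z': counts = {'y': 0, 'x': 10, 'z': 5}
i=6, x='x': counts = {'y': 0, 'x': 16, 'z': 5}
i=7, x='y': counts = {'y': 7, 'x': 16, 'z': 5}
i=8, x='z': counts = {'y': 7, 'x': 16, 'z': 13}
i=9, x='z': counts = {'y': 7, 'x': 16, 'z': 22}

{'y': 7, 'x': 16, 'z': 22}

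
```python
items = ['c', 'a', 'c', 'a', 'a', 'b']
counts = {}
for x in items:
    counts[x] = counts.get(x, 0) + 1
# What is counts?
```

Initial: counts = {}, items = ['c', 'a', 'c', 'a', 'a', 'b']
See 'c': counts = {'c': 1}
See 'a': counts = {'c': 1, 'a': 1}
See 'c': counts = {'c': 2, 'a': 1}
See 'a': counts = {'c': 2, 'a': 2}
See 'a': counts = {'c': 2, 'a': 3}
See 'b': counts = {'c': 2, 'a': 3, 'b': 1}

{'c': 2, 'a': 3, 'b': 1}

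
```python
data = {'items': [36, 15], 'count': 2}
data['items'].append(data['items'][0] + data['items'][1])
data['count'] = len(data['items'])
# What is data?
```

After line 1: data = {'items': [36, 15], 'count': 2}
After line 2 (append 36 + 15 = 51): data = {'items': [36, 15, 51], 'count': 2}
After line 3 (count = len(items) = 3): data = {'items': [36, 15, 51], 'count': 3}

{'items': [36, 15, 51], 'count': 3}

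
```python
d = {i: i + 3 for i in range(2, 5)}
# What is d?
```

{2: 5, 3: 6, 4: 7}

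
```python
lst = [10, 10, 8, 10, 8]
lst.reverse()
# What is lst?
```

[8, 10, 8, 10, 10]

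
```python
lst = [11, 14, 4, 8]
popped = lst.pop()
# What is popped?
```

8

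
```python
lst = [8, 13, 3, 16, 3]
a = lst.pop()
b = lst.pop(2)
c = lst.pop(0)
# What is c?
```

After line 1: lst = [8, 13, 3, 16, 3]
After line 2 (pop() -> a = 3): lst = [8, 13, 3, 16]
After line 3 (pop(2) -> b = 3): lst = [8, 13, 16]
After line 4 (pop(0) -> c = 8): lst = [13, 16]

8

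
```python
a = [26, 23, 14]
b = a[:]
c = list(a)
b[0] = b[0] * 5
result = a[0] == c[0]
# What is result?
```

After line 1: a = [26, 23, 14]
After line 2 (b = a[:], copy): a = [26, 23, 14], b = [26, 23, 14]
After line 3 (c = list(a) is a copy, new object): c = [26, 23, 14]
After line 4 (b[0] = 26 * 5 = 130; only b mutates (copy)): a = [26, 23, 14], b = [130, 23, 14], c = [26, 23, 14]
After line 5 (a[0] = 26, c[0] = 26; result = True)

True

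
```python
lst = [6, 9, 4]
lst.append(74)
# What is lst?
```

[6, 9, 4, 74]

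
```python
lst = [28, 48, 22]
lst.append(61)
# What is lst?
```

[28, 48, 22, 61]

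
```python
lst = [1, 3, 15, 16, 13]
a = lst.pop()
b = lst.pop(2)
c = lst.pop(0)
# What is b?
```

After line 1: lst = [1, 3, 15, 16, 13]
After line 2 (pop() -> a = 13): lst = [1, 3, 15, 16]
After line 3 (pop(2) -> b = 15): lst = [1, 3, 16]
After line 4 (pop(0) -> c = 1): lst = [3, 16]

15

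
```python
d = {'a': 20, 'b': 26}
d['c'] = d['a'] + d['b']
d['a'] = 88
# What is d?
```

After line 1: d = {'a': 20, 'b': 26}
After line 2 (d['c'] = 20 + 26): d = {'a': 20, 'b': 26, 'c': 46}
After line 3: d = {'a': 88, 'b': 26, 'c': 46}

{'a': 88, 'b': 26, 'c': 46}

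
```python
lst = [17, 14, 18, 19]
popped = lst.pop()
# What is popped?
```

19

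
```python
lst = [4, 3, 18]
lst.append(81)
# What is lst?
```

[4, 3, 18, 81]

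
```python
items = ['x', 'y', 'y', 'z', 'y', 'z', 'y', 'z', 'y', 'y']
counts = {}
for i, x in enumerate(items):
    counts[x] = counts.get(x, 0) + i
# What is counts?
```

Initial: counts = {}, items = ['x', 'y', 'y', 'z', 'y', 'z', 'y', 'z', 'y', 'y']
i=0, x='x': counts = {'x': 0}
i=1, x='y': counts = {'x': 0, 'y': 1}
i=2, x='y': counts = {'x': 0, 'y': 3}
i=3, x='z': counts = {'x': 0, 'y': 3, 'z': 3}
i=4, x='y': counts = {'x': 0, 'y': 7, 'z': 3}
i=5, x='z': counts = {'x': 0, 'y': 7, 'z': 8}
i=6, x='y': counts = {'x': 0, 'y': 13, 'z': 8}
i=7, x='z': counts = {'x': 0, 'y': 13, 'z': 15}
i=8, x='y': counts = {'x': 0, 'y': 21, 'z': 15}
i=9, x='y': counts = {'x': 0, 'y': 30, 'z': 15}

{'x': 0, 'y': 30, 'z': 15}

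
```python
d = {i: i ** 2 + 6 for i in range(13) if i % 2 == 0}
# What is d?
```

{0: 6, 2: 10, 4: 22, 6: 42, 8: 70, 10: 106, 12: 150}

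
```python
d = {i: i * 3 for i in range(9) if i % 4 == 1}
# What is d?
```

{1: 3, 5: 15}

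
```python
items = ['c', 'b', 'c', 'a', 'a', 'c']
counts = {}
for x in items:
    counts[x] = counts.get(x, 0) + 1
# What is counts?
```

Initial: counts = {}, items = ['c', 'b', 'c', 'a', 'a', 'c']
See 'c': counts = {'c': 1}
See 'b': counts = {'c': 1, 'b': 1}
See 'c': counts = {'c': 2, 'b': 1}
See 'a': counts = {'c': 2, 'b': 1, 'a': 1}
See 'a': counts = {'c': 2, 'b': 1, 'a': 2}
See 'c': counts = {'c': 3, 'b': 1, 'a': 2}

{'c': 3, 'b': 1, 'a': 2}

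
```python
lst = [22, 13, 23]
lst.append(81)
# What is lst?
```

[22, 13, 23, 81]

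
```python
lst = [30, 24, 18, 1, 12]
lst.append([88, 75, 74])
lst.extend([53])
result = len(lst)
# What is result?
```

After line 1: lst = [30, 24, 18, 1, 12]
After line 2 (append adds [88, 75, 74] as single element): lst = [30, 24, 18, 1, 12, [88, 75, 74]]
After line 3 (extend unpacks [53], adds 53): lst = [30, 24, 18, 1, 12, [88, 75, 74], 53]
After line 4: result = len(lst) = 7

7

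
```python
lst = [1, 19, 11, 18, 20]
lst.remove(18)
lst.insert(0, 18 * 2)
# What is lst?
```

After line 1: lst = [1, 19, 11, 18, 20]
After line 2 (remove first 18): lst = [1, 19, 11, 20]
After line 3 (insert 36 at index 0): lst = [36, 1, 19, 11, 20]

[36, 1, 19, 11, 20]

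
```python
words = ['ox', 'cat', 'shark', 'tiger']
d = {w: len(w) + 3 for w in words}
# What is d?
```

{'ox': 5, 'cat': 6, 'shark': 8, 'tiger': 8}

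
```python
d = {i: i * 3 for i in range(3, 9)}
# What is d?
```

{3: 9, 4: 12, 5: 15, 6: 18, 7: 21, 8: 24}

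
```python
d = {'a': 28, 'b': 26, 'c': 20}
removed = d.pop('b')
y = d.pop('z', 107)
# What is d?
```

After line 1: d = {'a': 28, 'b': 26, 'c': 20}
After line 2 (pop 'b' returns 26): d = {'a': 28, 'c': 20}, removed = 26
After line 3 (pop 'z' missing, returns default 107): d = {'a': 28, 'c': 20}, y = 107

{'a': 28, 'c': 20}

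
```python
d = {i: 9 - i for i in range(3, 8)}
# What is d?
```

{3: 6, 4: 5, 5: 4, 6: 3, 7: 2}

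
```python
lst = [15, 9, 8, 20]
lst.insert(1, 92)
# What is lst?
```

[15, 92, 9, 8, 20]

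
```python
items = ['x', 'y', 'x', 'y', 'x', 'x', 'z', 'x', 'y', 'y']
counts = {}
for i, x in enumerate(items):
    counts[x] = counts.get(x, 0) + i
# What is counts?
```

Initial: counts = {}, items = ['x', 'y', 'x', 'y', 'x', 'x', 'z', 'x', 'y', 'y']
i=0, x='x': counts = {'x': 0}
i=1, x='y': counts = {'x': 0, 'y': 1}
i=2, x='x': counts = {'x': 2, 'y': 1}
i=3, x='y': counts = {'x': 2, 'y': 4}
i=4, x='x': counts = {'x': 6, 'y': 4}
i=5, x='x': counts = {'x': 11, 'y': 4}
i=6, x='z': counts = {'x': 11, 'y': 4, 'z': 6}
i=7, x='x': counts = {'x': 18, 'y': 4, 'z': 6}
i=8, x='y': counts = {'x': 18, 'y': 12, 'z': 6}
i=9, x='y': counts = {'x': 18, 'y': 21, 'z': 6}

{'x': 18, 'y': 21, 'z': 6}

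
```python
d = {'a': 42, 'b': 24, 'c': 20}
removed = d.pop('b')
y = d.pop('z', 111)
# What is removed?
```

After line 1: d = {'a': 42, 'b': 24, 'c': 20}
After line 2 (pop 'b' returns 24): d = {'a': 42, 'c': 20}, removed = 24
After line 3 (pop 'z' missing, returns default 111): d = {'a': 42, 'c': 20}, y = 111

24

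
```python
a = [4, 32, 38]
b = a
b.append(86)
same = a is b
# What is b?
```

After line 1: a = [4, 32, 38]
After line 2 (b = a is an alias, same object): a = [4, 32, 38], b = [4, 32, 38]
After line 3 (b.append mutates the shared list): a = [4, 32, 38, 86], b = [4, 32, 38, 86]
After line 4 (same = a is b; same object -> True): same = True

[4, 32, 38, 86]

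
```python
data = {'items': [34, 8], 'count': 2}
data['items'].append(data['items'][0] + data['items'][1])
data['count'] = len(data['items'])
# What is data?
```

After line 1: data = {'items': [34, 8], 'count': 2}
After line 2 (append 34 + 8 = 42): data = {'items': [34, 8, 42], 'count': 2}
After line 3 (count = len(items) = 3): data = {'items': [34, 8, 42], 'count': 3}

{'items': [34, 8, 42], 'count': 3}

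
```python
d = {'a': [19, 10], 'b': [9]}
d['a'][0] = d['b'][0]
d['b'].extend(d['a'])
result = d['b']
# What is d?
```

After line 1: d = {'a': [19, 10], 'b': [9]}
After line 2 (a[0] = b[0] = 9): d = {'a': [9, 10], 'b': [9]}
After line 3 (b.extend(a) appends [9, 10]): d = {'a': [9, 10], 'b': [9, 9, 10]}
After line 4: result = d['b'] = [9, 9, 10]

{'a': [9, 10], 'b': [9, 9, 10]}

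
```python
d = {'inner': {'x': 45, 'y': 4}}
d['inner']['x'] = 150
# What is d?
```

After line 1: d = {'inner': {'x': 45, 'y': 4}}
After line 2 (inner x overwritten): d = {'inner': {'x': 150, 'y': 4}}

{'inner': {'x': 150, 'y': 4}}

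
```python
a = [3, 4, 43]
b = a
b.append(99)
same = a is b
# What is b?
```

After line 1: a = [3, 4, 43]
After line 2 (b = a is an alias, same object): a = [3, 4, 43], b = [3, 4, 43]
After line 3 (b.append mutates the shared list): a = [3, 4, 43, 99], b = [3, 4, 43, 99]
After line 4 (same = a is b; same object -> True): same = True

[3, 4, 43, 99]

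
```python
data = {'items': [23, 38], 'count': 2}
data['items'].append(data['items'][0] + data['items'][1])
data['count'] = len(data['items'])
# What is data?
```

After line 1: data = {'items': [23, 38], 'count': 2}
After line 2 (append 23 + 38 = 61): data = {'items': [23, 38, 61], 'count': 2}
After line 3 (count = len(items) = 3): data = {'items': [23, 38, 61], 'count': 3}

{'items': [23, 38, 61], 'count': 3}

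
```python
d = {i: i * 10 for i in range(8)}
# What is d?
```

{0: 0, 1: 10, 2: 20, 3: 30, 4: 40, 5: 50, 6: 60, 7: 70}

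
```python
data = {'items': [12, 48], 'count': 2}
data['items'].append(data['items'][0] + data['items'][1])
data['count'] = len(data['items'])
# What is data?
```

After line 1: data = {'items': [12, 48], 'count': 2}
After line 2 (append 12 + 48 = 60): data = {'items': [12, 48, 60], 'count': 2}
After line 3 (count = len(items) = 3): data = {'items': [12, 48, 60], 'count': 3}

{'items': [12, 48, 60], 'count': 3}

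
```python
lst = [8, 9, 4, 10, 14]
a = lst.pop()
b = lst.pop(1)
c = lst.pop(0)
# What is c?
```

After line 1: lst = [8, 9, 4, 10, 14]
After line 2 (pop() -> a = 14): lst = [8, 9, 4, 10]
After line 3 (pop(1) -> b = 9): lst = [8, 4, 10]
After line 4 (pop(0) -> c = 8): lst = [4, 10]

8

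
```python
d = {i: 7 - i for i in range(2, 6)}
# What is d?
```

{2: 5, 3: 4, 4: 3, 5: 2}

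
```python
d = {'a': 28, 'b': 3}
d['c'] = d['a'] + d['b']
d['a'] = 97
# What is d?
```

After line 1: d = {'a': 28, 'b': 3}
After line 2 (d['c'] = 28 + 3): d = {'a': 28, 'b': 3, 'c': 31}
After line 3: d = {'a': 97, 'b': 3, 'c': 31}

{'a': 97, 'b': 3, 'c': 31}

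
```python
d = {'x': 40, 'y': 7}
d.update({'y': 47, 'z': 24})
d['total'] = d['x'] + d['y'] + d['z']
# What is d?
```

After line 1: d = {'x': 40, 'y': 7}
After line 2 (y overwritten, z added): d = {'x': 40, 'y': 47, 'z': 24}
After line 3 (total = 40 + 47 + 24 = 111): d = {'x': 40, 'y': 47, 'z': 24, 'total': 111}

{'x': 40, 'y': 47, 'z': 24, 'total': 111}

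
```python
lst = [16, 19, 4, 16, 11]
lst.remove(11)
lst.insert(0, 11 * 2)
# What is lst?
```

After line 1: lst = [16, 19, 4, 16, 11]
After line 2 (remove first 11): lst = [16, 19, 4, 16]
After line 3 (insert 22 at index 0): lst = [22, 16, 19, 4, 16]

[22, 16, 19, 4, 16]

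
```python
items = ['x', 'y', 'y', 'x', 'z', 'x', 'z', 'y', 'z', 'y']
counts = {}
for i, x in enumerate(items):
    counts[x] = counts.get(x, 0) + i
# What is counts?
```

Initial: counts = {}, items = ['x', 'y', 'y', 'x', 'z', 'x', 'z', 'y', 'z', 'y']
i=0, x='x': counts = {'x': 0}
i=1, x='y': counts = {'x': 0, 'y': 1}
i=2, x='y': counts = {'x': 0, 'y': 3}
i=3, x='x': counts = {'x': 3, 'y': 3}
i=4, x='z': counts = {'x': 3, 'y': 3, 'z': 4}
i=5, x='x': counts = {'x': 8, 'y': 3, 'z': 4}
i=6, x='z': counts = {'x': 8, 'y': 3, 'z': 10}
i=7, x='y': counts = {'x': 8, 'y': 10, 'z': 10}
i=8, x='z': counts = {'x': 8, 'y': 10, 'z': 18}
i=9, x='y': counts = {'x': 8, 'y': 19, 'z': 18}

{'x': 8, 'y': 19, 'z': 18}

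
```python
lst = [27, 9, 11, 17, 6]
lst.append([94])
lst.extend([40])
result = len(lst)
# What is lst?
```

After line 1: lst = [27, 9, 11, 17, 6]
After line 2 (append adds [94] as single element): lst = [27, 9, 11, 17, 6, [94]]
After line 3 (extend unpacks [40], adds 40): lst = [27, 9, 11, 17, 6, [94], 40]
After line 4: result = len(lst) = 7

[27, 9, 11, 17, 6, [94], 40]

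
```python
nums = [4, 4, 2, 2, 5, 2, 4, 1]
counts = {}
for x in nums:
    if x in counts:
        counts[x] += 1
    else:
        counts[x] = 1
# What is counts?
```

Initial: counts = {}, nums = [4, 4, 2, 2, 5, 2, 4, 1]
See 4: counts = {4: 1}
See 4: counts = {4: 2}
See 2: counts = {4: 2, 2: 1}
See 2: counts = {4: 2, 2: 2}
See 5: counts = {4: 2, 2: 2, 5: 1}
See 2: counts = {4: 2, 2: 3, 5: 1}
See 4: counts = {4: 3, 2: 3, 5: 1}
See 1: counts = {4: 3, 2: 3, 5: 1, 1: 1}

{4: 3, 2: 3, 5: 1, 1: 1}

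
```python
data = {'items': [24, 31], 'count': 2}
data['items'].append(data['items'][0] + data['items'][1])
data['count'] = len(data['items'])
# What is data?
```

After line 1: data = {'items': [24, 31], 'count': 2}
After line 2 (append 24 + 31 = 55): data = {'items': [24, 31, 55], 'count': 2}
After line 3 (count = len(items) = 3): data = {'items': [24, 31, 55], 'count': 3}

{'items': [24, 31, 55], 'count': 3}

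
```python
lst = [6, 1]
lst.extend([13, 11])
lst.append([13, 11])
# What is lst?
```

After line 1: lst = [6, 1]
After line 2 (extend unpacks [13, 11]): lst = [6, 1, 13, 11]
After line 3 (append adds [13, 11] as single element): lst = [6, 1, 13, 11, [13, 11]]

[6, 1, 13, 11, [13, 11]]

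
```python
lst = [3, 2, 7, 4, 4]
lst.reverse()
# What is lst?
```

[4, 4, 7, 2, 3]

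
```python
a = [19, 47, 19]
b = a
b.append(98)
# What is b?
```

After line 1: a = [19, 47, 19]
After line 2 (b = a is an alias, same object): a = [19, 47, 19], b = [19, 47, 19]
After line 3 (b.append mutates the shared list): a = [19, 47, 19, 98], b = [19, 47, 19, 98]

[19, 47, 19, 98]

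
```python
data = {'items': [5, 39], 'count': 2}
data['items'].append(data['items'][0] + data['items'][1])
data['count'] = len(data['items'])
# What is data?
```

After line 1: data = {'items': [5, 39], 'count': 2}
After line 2 (append 5 + 39 = 44): data = {'items': [5, 39, 44], 'count': 2}
After line 3 (count = len(items) = 3): data = {'items': [5, 39, 44], 'count': 3}

{'items': [5, 39, 44], 'count': 3}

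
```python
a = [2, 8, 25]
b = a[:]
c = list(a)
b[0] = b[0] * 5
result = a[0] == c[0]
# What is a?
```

After line 1: a = [2, 8, 25]
After line 2 (b = a[:], copy): a = [2, 8, 25], b = [2, 8, 25]
After line 3 (c = list(a) is a copy, new object): c = [2, 8, 25]
After line 4 (b[0] = 2 * 5 = 10; only b mutates (copy)): a = [2, 8, 25], b = [10, 8, 25], c = [2, 8, 25]
After line 5 (a[0] = 2, c[0] = 2; result = True)

[2, 8, 25]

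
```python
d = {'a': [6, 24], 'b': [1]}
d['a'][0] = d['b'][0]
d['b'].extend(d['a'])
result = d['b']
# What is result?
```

After line 1: d = {'a': [6, 24], 'b': [1]}
After line 2 (a[0] = b[0] = 1): d = {'a': [1, 24], 'b': [1]}
After line 3 (b.extend(a) appends [1, 24]): d = {'a': [1, 24], 'b': [1, 1, 24]}
After line 4: result = d['b'] = [1, 1, 24]

[1, 1, 24]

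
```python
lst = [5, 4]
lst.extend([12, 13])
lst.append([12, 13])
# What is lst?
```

After line 1: lst = [5, 4]
After line 2 (extend unpacks [12, 13]): lst = [5, 4, 12, 13]
After line 3 (append adds [12, 13] as single element): lst = [5, 4, 12, 13, [12, 13]]

[5, 4, 12, 13, [12, 13]]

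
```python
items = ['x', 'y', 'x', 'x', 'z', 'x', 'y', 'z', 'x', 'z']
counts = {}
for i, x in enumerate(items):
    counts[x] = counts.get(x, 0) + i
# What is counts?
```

Initial: counts = {}, items = ['x', 'y', 'x', 'x', 'z', 'x', 'y', 'z', 'x', 'z']
i=0, x='x': counts = {'x': 0}
i=1, x='y': counts = {'x': 0, 'y': 1}
i=2, x='x': counts = {'x': 2, 'y': 1}
i=3, x='x': counts = {'x': 5, 'y': 1}
i=4, x='z': counts = {'x': 5, 'y': 1, 'z': 4}
i=5, x='x': counts = {'x': 10, 'y': 1, 'z': 4}
i=6, x='y': counts = {'x': 10, 'y': 7, 'z': 4}
i=7, x='z': counts = {'x': 10, 'y': 7, 'z': 11}
i=8, x='x': counts = {'x': 18, 'y': 7, 'z': 11}
i=9, x='z': counts = {'x': 18, 'y': 7, 'z': 20}

{'x': 18, 'y': 7, 'z': 20}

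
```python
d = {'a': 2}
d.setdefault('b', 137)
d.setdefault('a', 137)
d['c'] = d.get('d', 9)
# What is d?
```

After line 1: d = {'a': 2}
After line 2 (setdefault adds 'b'=137): d = {'a': 2, 'b': 137}
After line 3 (setdefault 'a' no-op, already exists): d = {'a': 2, 'b': 137}
After line 4 (get('d', 9) returns default since 'd' not in d): d = {'a': 2, 'b': 137, 'c': 9}

{'a': 2, 'b': 137, 'c': 9}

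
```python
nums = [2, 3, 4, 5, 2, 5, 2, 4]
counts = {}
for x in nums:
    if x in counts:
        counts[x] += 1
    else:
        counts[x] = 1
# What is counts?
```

Initial: counts = {}, nums = [2, 3, 4, 5, 2, 5, 2, 4]
See 2: counts = {2: 1}
See 3: counts = {2: 1, 3: 1}
See 4: counts = {2: 1, 3: 1, 4: 1}
See 5: counts = {2: 1, 3: 1, 4: 1, 5: 1}
See 2: counts = {2: 2, 3: 1, 4: 1, 5: 1}
See 5: counts = {2: 2, 3: 1, 4: 1, 5: 2}
See 2: counts = {2: 3, 3: 1, 4: 1, 5: 2}
See 4: counts = {2: 3, 3: 1, 4: 2, 5: 2}

{2: 3, 3: 1, 4: 2, 5: 2}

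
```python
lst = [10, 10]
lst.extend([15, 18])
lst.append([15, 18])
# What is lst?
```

After line 1: lst = [10, 10]
After line 2 (extend unpacks [15, 18]): lst = [10, 10, 15, 18]
After line 3 (append adds [15, 18] as single element): lst = [10, 10, 15, 18, [15, 18]]

[10, 10, 15, 18, [15, 18]]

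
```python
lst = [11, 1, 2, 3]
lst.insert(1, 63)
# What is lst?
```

[11, 63, 1, 2, 3]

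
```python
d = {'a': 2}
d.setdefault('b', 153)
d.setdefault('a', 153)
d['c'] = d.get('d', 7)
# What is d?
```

After line 1: d = {'a': 2}
After line 2 (setdefault adds 'b'=153): d = {'a': 2, 'b': 153}
After line 3 (setdefault 'a' no-op, already exists): d = {'a': 2, 'b': 153}
After line 4 (get('d', 7) returns default since 'd' not in d): d = {'a': 2, 'b': 153, 'c': 7}

{'a': 2, 'b': 153, 'c': 7}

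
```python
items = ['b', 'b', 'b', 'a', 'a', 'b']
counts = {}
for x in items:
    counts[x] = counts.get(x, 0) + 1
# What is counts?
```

Initial: counts = {}, items = ['b', 'b', 'b', 'a', 'a', 'b']
See 'b': counts = {'b': 1}
See 'b': counts = {'b': 2}
See 'b': counts = {'b': 3}
See 'a': counts = {'b': 3, 'a': 1}
See 'a': counts = {'b': 3, 'a': 2}
See 'b': counts = {'b': 4, 'a': 2}

{'b': 4, 'a': 2}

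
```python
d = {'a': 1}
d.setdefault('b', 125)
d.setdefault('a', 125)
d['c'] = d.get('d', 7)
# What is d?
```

After line 1: d = {'a': 1}
After line 2 (setdefault adds 'b'=125): d = {'a': 1, 'b': 125}
After line 3 (setdefault 'a' no-op, already exists): d = {'a': 1, 'b': 125}
After line 4 (get('d', 7) returns default since 'd' not in d): d = {'a': 1, 'b': 125, 'c': 7}

{'a': 1, 'b': 125, 'c': 7}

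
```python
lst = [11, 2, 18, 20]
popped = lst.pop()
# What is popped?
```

20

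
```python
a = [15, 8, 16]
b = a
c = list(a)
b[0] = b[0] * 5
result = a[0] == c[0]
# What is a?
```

After line 1: a = [15, 8, 16]
After line 2 (b = a, alias): a = [15, 8, 16], b = [15, 8, 16]
After line 3 (c = list(a) is a copy, new object): c = [15, 8, 16]
After line 4 (b[0] = 15 * 5 = 75; mutates shared a/b): a = b = [75, 8, 16], c = [15, 8, 16]
After line 5 (a[0] = 75, c[0] = 15; result = False)

[75, 8, 16]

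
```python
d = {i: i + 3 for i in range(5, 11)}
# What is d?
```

{5: 8, 6: 9, 7: 10, 8: 11, 9: 12, 10: 13}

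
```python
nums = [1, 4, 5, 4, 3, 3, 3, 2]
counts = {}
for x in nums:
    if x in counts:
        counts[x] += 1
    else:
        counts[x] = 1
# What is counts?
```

Initial: counts = {}, nums = [1, 4, 5, 4, 3, 3, 3, 2]
See 1: counts = {1: 1}
See 4: counts = {1: 1, 4: 1}
See 5: counts = {1: 1, 4: 1, 5: 1}
See 4: counts = {1: 1, 4: 2, 5: 1}
See 3: counts = {1: 1, 4: 2, 5: 1, 3: 1}
See 3: counts = {1: 1, 4: 2, 5: 1, 3: 2}
See 3: counts = {1: 1, 4: 2, 5: 1, 3: 3}
See 2: counts = {1: 1, 4: 2, 5: 1, 3: 3, 2: 1}

{1: 1, 4: 2, 5: 1, 3: 3, 2: 1}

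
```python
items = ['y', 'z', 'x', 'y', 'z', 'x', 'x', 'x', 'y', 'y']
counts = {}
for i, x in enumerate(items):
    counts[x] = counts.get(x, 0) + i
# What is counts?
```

Initial: counts = {}, items = ['y', 'z', 'x', 'y', 'z', 'x', 'x', 'x', 'y', 'y']
i=0, x='y': counts = {'y': 0}
i=1, x='z': counts = {'y': 0, 'z': 1}
i=2, x='x': counts = {'y': 0, 'z': 1, 'x': 2}
i=3, x='y': counts = {'y': 3, 'z': 1, 'x': 2}
i=4, x='z': counts = {'y': 3, 'z': 5, 'x': 2}
i=5, x='x': counts = {'y': 3, 'z': 5, 'x': 7}
i=6, x='x': counts = {'y': 3, 'z': 5, 'x': 13}
i=7, x='x': counts = {'y': 3, 'z': 5, 'x': 20}
i=8, x='y': counts = {'y': 11, 'z': 5, 'x': 20}
i=9, x='y': counts = {'y': 20, 'z': 5, 'x': 20}

{'y': 20, 'z': 5, 'x': 20}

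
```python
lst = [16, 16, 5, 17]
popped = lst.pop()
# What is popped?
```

17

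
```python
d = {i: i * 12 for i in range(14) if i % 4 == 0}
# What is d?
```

{0: 0, 4: 48, 8: 96, 12: 144}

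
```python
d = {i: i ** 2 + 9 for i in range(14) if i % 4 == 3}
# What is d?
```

{3: 18, 7: 58, 11: 130}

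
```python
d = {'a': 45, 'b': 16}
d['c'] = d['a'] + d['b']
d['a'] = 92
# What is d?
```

After line 1: d = {'a': 45, 'b': 16}
After line 2 (d['c'] = 45 + 16): d = {'a': 45, 'b': 16, 'c': 61}
After line 3: d = {'a': 92, 'b': 16, 'c': 61}

{'a': 92, 'b': 16, 'c': 61}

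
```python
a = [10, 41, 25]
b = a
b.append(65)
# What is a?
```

After line 1: a = [10, 41, 25]
After line 2 (b = a is an alias, same object): a = [10, 41, 25], b = [10, 41, 25]
After line 3 (b.append mutates the shared list): a = [10, 41, 25, 65], b = [10, 41, 25, 65]

[10, 41, 25, 65]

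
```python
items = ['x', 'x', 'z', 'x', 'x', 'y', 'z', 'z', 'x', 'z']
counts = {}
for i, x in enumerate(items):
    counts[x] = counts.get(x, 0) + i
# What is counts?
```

Initial: counts = {}, items = ['x', 'x', 'z', 'x', 'x', 'y', 'z', 'z', 'x', 'z']
i=0, x='x': counts = {'x': 0}
i=1, x='x': counts = {'x': 1}
i=2, x='z': counts = {'x': 1, 'z': 2}
i=3, x='x': counts = {'x': 4, 'z': 2}
i=4, x='x': counts = {'x': 8, 'z': 2}
i=5, x='y': counts = {'x': 8, 'z': 2, 'y': 5}
i=6, x='z': counts = {'x': 8, 'z': 8, 'y': 5}
i=7, x='z': counts = {'x': 8, 'z': 15, 'y': 5}
i=8, x='x': counts = {'x': 16, 'z': 15, 'y': 5}
i=9, x='z': counts = {'x': 16, 'z': 24, 'y': 5}

{'x': 16, 'z': 24, 'y': 5}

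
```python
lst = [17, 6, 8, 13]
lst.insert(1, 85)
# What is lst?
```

[17, 85, 6, 8, 13]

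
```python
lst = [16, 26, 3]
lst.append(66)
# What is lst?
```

[16, 26, 3, 66]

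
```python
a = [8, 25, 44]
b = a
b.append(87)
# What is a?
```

After line 1: a = [8, 25, 44]
After line 2 (b = a is an alias, same object): a = [8, 25, 44], b = [8, 25, 44]
After line 3 (b.append mutates the shared list): a = [8, 25, 44, 87], b = [8, 25, 44, 87]

[8, 25, 44, 87]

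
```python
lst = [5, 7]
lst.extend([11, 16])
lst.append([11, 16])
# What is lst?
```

After line 1: lst = [5, 7]
After line 2 (extend unpacks [11, 16]): lst = [5, 7, 11, 16]
After line 3 (append adds [11, 16] as single element): lst = [5, 7, 11, 16, [11, 16]]

[5, 7, 11, 16, [11, 16]]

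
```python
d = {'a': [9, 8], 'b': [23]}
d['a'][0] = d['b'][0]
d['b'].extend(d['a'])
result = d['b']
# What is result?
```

After line 1: d = {'a': [9, 8], 'b': [23]}
After line 2 (a[0] = b[0] = 23): d = {'a': [23, 8], 'b': [23]}
After line 3 (b.extend(a) appends [23, 8]): d = {'a': [23, 8], 'b': [23, 23, 8]}
After line 4: result = d['b'] = [23, 23, 8]

[23, 23, 8]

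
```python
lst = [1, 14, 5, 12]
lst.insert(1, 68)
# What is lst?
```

[1, 68, 14, 5, 12]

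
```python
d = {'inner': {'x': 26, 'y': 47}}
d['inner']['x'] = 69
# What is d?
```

After line 1: d = {'inner': {'x': 26, 'y': 47}}
After line 2 (inner x overwritten): d = {'inner': {'x': 69, 'y': 47}}

{'inner': {'x': 69, 'y': 47}}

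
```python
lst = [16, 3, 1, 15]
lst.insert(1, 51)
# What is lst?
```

[16, 51, 3, 1, 15]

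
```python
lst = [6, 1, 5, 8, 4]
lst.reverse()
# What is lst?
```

[4, 8, 5, 1, 6]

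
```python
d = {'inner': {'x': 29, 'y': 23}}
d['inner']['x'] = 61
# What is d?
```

After line 1: d = {'inner': {'x': 29, 'y': 23}}
After line 2 (inner x overwritten): d = {'inner': {'x': 61, 'y': 23}}

{'inner': {'x': 61, 'y': 23}}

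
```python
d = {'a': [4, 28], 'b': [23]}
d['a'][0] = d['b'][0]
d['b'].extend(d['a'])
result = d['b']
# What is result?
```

After line 1: d = {'a': [4, 28], 'b': [23]}
After line 2 (a[0] = b[0] = 23): d = {'a': [23, 28], 'b': [23]}
After line 3 (b.extend(a) appends [23, 28]): d = {'a': [23, 28], 'b': [23, 23, 28]}
After line 4: result = d['b'] = [23, 23, 28]

[23, 23, 28]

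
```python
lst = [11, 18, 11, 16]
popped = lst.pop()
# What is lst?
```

[11, 18, 11]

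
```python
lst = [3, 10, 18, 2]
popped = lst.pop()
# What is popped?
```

2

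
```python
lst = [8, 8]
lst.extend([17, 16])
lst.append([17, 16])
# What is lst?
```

After line 1: lst = [8, 8]
After line 2 (extend unpacks [17, 16]): lst = [8, 8, 17, 16]
After line 3 (append adds [17, 16] as single element): lst = [8, 8, 17, 16, [17, 16]]

[8, 8, 17, 16, [17, 16]]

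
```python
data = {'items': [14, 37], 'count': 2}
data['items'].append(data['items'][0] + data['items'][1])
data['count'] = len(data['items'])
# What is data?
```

After line 1: data = {'items': [14, 37], 'count': 2}
After line 2 (append 14 + 37 = 51): data = {'items': [14, 37, 51], 'count': 2}
After line 3 (count = len(items) = 3): data = {'items': [14, 37, 51], 'count': 3}

{'items': [14, 37, 51], 'count': 3}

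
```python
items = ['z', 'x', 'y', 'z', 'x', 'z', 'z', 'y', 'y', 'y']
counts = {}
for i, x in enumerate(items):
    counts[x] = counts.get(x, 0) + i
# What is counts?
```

Initial: counts = {}, items = ['z', 'x', 'y', 'z', 'x', 'z', 'z', 'y', 'y', 'y']
i=0, x='z': counts = {'z': 0}
i=1, x='x': counts = {'z': 0, 'x': 1}
i=2, x='y': counts = {'z': 0, 'x': 1, 'y': 2}
i=3, x='z': counts = {'z': 3, 'x': 1, 'y': 2}
i=4, x='x': counts = {'z': 3, 'x': 5, 'y': 2}
i=5, x='z': counts = {'z': 8, 'x': 5, 'y': 2}
i=6, x='z': counts = {'z': 14, 'x': 5, 'y': 2}
i=7, x='y': counts = {'z': 14, 'x': 5, 'y': 9}
i=8, x='y': counts = {'z': 14, 'x': 5, 'y': 17}
i=9, x='y': counts = {'z': 14, 'x': 5, 'y': 26}

{'z': 14, 'x': 5, 'y': 26}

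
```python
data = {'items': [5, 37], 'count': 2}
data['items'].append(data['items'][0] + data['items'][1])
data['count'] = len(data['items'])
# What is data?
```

After line 1: data = {'items': [5, 37], 'count': 2}
After line 2 (append 5 + 37 = 42): data = {'items': [5, 37, 42], 'count': 2}
After line 3 (count = len(items) = 3): data = {'items': [5, 37, 42], 'count': 3}

{'items': [5, 37, 42], 'count': 3}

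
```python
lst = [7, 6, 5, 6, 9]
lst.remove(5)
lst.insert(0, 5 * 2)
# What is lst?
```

After line 1: lst = [7, 6, 5, 6, 9]
After line 2 (remove first 5): lst = [7, 6, 6, 9]
After line 3 (insert 10 at index 0): lst = [10, 7, 6, 6, 9]

[10, 7, 6, 6, 9]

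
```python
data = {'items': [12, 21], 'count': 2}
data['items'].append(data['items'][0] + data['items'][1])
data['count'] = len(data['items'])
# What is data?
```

After line 1: data = {'items': [12, 21], 'count': 2}
After line 2 (append 12 + 21 = 33): data = {'items': [12, 21, 33], 'count': 2}
After line 3 (count = len(items) = 3): data = {'items': [12, 21, 33], 'count': 3}

{'items': [12, 21, 33], 'count': 3}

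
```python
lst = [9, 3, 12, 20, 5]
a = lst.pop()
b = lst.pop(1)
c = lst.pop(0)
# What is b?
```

After line 1: lst = [9, 3, 12, 20, 5]
After line 2 (pop() -> a = 5): lst = [9, 3, 12, 20]
After line 3 (pop(1) -> b = 3): lst = [9, 12, 20]
After line 4 (pop(0) -> c = 9): lst = [12, 20]

3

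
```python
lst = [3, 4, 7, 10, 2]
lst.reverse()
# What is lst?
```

[2, 10, 7, 4, 3]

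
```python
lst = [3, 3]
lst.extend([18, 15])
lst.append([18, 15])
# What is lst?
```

After line 1: lst = [3, 3]
After line 2 (extend unpacks [18, 15]): lst = [3, 3, 18, 15]
After line 3 (append adds [18, 15] as single element): lst = [3, 3, 18, 15, [18, 15]]

[3, 3, 18, 15, [18, 15]]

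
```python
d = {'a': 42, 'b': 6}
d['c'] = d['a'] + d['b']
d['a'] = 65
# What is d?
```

After line 1: d = {'a': 42, 'b': 6}
After line 2 (d['c'] = 42 + 6): d = {'a': 42, 'b': 6, 'c': 48}
After line 3: d = {'a': 65, 'b': 6, 'c': 48}

{'a': 65, 'b': 6, 'c': 48}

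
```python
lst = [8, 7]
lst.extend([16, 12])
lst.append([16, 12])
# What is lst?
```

After line 1: lst = [8, 7]
After line 2 (extend unpacks [16, 12]): lst = [8, 7, 16, 12]
After line 3 (append adds [16, 12] as single element): lst = [8, 7, 16, 12, [16, 12]]

[8, 7, 16, 12, [16, 12]]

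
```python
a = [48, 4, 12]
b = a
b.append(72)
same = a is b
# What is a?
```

After line 1: a = [48, 4, 12]
After line 2 (b = a is an alias, same object): a = [48, 4, 12], b = [48, 4, 12]
After line 3 (b.append mutates the shared list): a = [48, 4, 12, 72], b = [48, 4, 12, 72]
After line 4 (same = a is b; same object -> True): same = True

[48, 4, 12, 72]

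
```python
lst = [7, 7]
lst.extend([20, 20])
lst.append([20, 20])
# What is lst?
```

After line 1: lst = [7, 7]
After line 2 (extend unpacks [20, 20]): lst = [7, 7, 20, 20]
After line 3 (append adds [20, 20] as single element): lst = [7, 7, 20, 20, [20, 20]]

[7, 7, 20, 20, [20, 20]]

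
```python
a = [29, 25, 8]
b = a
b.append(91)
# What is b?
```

After line 1: a = [29, 25, 8]
After line 2 (b = a is an alias, same object): a = [29, 25, 8], b = [29, 25, 8]
After line 3 (b.append mutates the shared list): a = [29, 25, 8, 91], b = [29, 25, 8, 91]

[29, 25, 8, 91]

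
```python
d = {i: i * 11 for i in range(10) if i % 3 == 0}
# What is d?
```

{0: 0, 3: 33, 6: 66, 9: 99}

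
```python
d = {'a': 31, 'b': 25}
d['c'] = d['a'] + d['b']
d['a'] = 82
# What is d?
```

After line 1: d = {'a': 31, 'b': 25}
After line 2 (d['c'] = 31 + 25): d = {'a': 31, 'b': 25, 'c': 56}
After line 3: d = {'a': 82, 'b': 25, 'c': 56}

{'a': 82, 'b': 25, 'c': 56}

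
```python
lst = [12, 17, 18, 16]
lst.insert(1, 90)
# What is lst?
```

[12, 90, 17, 18, 16]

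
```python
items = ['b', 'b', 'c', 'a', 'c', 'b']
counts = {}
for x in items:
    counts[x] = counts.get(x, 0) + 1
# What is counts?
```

Initial: counts = {}, items = ['b', 'b', 'c', 'a', 'c', 'b']
See 'b': counts = {'b': 1}
See 'b': counts = {'b': 2}
See 'c': counts = {'b': 2, 'c': 1}
See 'a': counts = {'b': 2, 'c': 1, 'a': 1}
See 'c': counts = {'b': 2, 'c': 2, 'a': 1}
See 'b': counts = {'b': 3, 'c': 2, 'a': 1}

{'b': 3, 'c': 2, 'a': 1}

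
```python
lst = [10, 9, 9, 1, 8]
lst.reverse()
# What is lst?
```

[8, 1, 9, 9, 10]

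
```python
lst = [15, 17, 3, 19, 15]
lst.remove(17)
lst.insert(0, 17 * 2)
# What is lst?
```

After line 1: lst = [15, 17, 3, 19, 15]
After line 2 (remove first 17): lst = [15, 3, 19, 15]
After line 3 (insert 34 at index 0): lst = [34, 15, 3, 19, 15]

[34, 15, 3, 19, 15]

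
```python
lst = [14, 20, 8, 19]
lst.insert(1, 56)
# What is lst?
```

[14, 56, 20, 8, 19]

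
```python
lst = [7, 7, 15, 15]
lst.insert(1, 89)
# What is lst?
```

[7, 89, 7, 15, 15]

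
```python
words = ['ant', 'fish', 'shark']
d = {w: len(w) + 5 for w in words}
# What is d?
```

{'ant': 8, 'fish': 9, 'shark': 10}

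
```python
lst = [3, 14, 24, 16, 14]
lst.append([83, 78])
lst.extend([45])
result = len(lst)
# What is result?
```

After line 1: lst = [3, 14, 24, 16, 14]
After line 2 (append adds [83, 78] as single element): lst = [3, 14, 24, 16, 14, [83, 78]]
After line 3 (extend unpacks [45], adds 45): lst = [3, 14, 24, 16, 14, [83, 78], 45]
After line 4: result = len(lst) = 7

7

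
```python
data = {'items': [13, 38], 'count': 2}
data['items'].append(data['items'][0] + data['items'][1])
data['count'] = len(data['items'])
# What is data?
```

After line 1: data = {'items': [13, 38], 'count': 2}
After line 2 (append 13 + 38 = 51): data = {'items': [13, 38, 51], 'count': 2}
After line 3 (count = len(items) = 3): data = {'items': [13, 38, 51], 'count': 3}

{'items': [13, 38, 51], 'count': 3}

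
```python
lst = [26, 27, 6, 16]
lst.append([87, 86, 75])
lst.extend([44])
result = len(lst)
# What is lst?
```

After line 1: lst = [26, 27, 6, 16]
After line 2 (append adds [87, 86, 75] as single element): lst = [26, 27, 6, 16, [87, 86, 75]]
After line 3 (extend unpacks [44], adds 44): lst = [26, 27, 6, 16, [87, 86, 75], 44]
After line 4: result = len(lst) = 6

[26, 27, 6, 16, [87, 86, 75], 44]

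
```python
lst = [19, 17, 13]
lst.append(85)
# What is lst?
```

[19, 17, 13, 85]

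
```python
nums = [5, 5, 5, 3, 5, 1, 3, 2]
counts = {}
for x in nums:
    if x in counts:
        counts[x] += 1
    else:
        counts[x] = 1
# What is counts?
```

Initial: counts = {}, nums = [5, 5, 5, 3, 5, 1, 3, 2]
See 5: counts = {5: 1}
See 5: counts = {5: 2}
See 5: counts = {5: 3}
See 3: counts = {5: 3, 3: 1}
See 5: counts = {5: 4, 3: 1}
See 1: counts = {5: 4, 3: 1, 1: 1}
See 3: counts = {5: 4, 3: 2, 1: 1}
See 2: counts = {5: 4, 3: 2, 1: 1, 2: 1}

{5: 4, 3: 2, 1: 1, 2: 1}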